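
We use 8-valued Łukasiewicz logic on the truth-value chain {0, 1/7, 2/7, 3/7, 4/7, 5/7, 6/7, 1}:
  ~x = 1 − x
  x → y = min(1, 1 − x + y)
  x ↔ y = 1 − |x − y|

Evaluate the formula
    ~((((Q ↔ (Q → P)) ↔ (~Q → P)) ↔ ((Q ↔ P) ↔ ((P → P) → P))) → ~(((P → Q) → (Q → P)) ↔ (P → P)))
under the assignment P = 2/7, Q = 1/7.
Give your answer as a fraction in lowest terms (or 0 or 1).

Q → P = 1/7 → 2/7 = 1
Q ↔ (Q → P) = 1/7 ↔ 1 = 1/7
~Q = ~1/7 = 6/7
~Q → P = 6/7 → 2/7 = 3/7
(Q ↔ (Q → P)) ↔ (~Q → P) = 1/7 ↔ 3/7 = 5/7
Q ↔ P = 1/7 ↔ 2/7 = 6/7
P → P = 2/7 → 2/7 = 1
(P → P) → P = 1 → 2/7 = 2/7
(Q ↔ P) ↔ ((P → P) → P) = 6/7 ↔ 2/7 = 3/7
((Q ↔ (Q → P)) ↔ (~Q → P)) ↔ ((Q ↔ P) ↔ ((P → P) → P)) = 5/7 ↔ 3/7 = 5/7
P → Q = 2/7 → 1/7 = 6/7
Q → P = 1/7 → 2/7 = 1
(P → Q) → (Q → P) = 6/7 → 1 = 1
P → P = 2/7 → 2/7 = 1
((P → Q) → (Q → P)) ↔ (P → P) = 1 ↔ 1 = 1
~(((P → Q) → (Q → P)) ↔ (P → P)) = ~1 = 0
(((Q ↔ (Q → P)) ↔ (~Q → P)) ↔ ((Q ↔ P) ↔ ((P → P) → P))) → ~(((P → Q) → (Q → P)) ↔ (P → P)) = 5/7 → 0 = 2/7
~((((Q ↔ (Q → P)) ↔ (~Q → P)) ↔ ((Q ↔ P) ↔ ((P → P) → P))) → ~(((P → Q) → (Q → P)) ↔ (P → P))) = ~2/7 = 5/7

5/7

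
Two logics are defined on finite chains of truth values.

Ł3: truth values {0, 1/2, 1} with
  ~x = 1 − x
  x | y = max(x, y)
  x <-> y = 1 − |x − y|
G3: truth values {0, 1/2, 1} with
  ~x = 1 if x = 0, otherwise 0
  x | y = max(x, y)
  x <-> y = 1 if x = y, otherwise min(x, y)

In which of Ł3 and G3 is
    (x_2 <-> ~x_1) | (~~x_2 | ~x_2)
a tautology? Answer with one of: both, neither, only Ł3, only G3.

only G3

In Ł3: at x_1 = 0, x_2 = 1/2 the value is 1/2 — not a tautology.
In G3: every assignment gives 1 — tautology.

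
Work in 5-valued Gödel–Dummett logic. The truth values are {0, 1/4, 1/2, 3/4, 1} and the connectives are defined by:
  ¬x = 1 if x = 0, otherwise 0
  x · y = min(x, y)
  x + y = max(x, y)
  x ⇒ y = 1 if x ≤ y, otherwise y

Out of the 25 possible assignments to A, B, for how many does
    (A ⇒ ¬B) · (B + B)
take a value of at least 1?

value 1: 1 assignment (counts)
value 3/4: 1 assignment
value 1/2: 1 assignment
value 1/4: 1 assignment
value 0: 21 assignments
So 1 of the 25 assignments meets the threshold.

1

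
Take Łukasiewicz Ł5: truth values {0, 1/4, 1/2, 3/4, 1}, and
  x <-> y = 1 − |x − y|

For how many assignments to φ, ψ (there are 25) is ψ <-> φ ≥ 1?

5

value 1: 5 assignments (counts)
value 3/4: 8 assignments
value 1/2: 6 assignments
value 1/4: 4 assignments
value 0: 2 assignments
So 5 of the 25 assignments meet the threshold.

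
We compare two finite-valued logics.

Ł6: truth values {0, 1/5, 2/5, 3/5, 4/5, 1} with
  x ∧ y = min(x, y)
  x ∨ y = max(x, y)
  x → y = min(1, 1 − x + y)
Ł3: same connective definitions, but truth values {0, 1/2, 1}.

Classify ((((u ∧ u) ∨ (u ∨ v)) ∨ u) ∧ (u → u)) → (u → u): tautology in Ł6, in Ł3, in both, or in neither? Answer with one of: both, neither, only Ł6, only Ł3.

In Ł6: every assignment gives 1 — tautology.
In Ł3: every assignment gives 1 — tautology.

both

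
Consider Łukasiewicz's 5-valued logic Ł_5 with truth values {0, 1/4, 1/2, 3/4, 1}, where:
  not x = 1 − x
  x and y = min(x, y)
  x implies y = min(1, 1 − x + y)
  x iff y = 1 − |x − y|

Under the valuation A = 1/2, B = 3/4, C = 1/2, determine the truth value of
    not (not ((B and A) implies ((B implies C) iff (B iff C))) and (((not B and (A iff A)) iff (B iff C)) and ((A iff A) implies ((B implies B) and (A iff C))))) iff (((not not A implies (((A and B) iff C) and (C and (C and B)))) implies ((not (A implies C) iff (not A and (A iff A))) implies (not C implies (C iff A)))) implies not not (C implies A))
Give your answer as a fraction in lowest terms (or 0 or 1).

B and A = 3/4 and 1/2 = 1/2
B implies C = 3/4 implies 1/2 = 3/4
B iff C = 3/4 iff 1/2 = 3/4
(B implies C) iff (B iff C) = 3/4 iff 3/4 = 1
(B and A) implies ((B implies C) iff (B iff C)) = 1/2 implies 1 = 1
not ((B and A) implies ((B implies C) iff (B iff C))) = not 1 = 0
not B = not 3/4 = 1/4
A iff A = 1/2 iff 1/2 = 1
not B and (A iff A) = 1/4 and 1 = 1/4
B iff C = 3/4 iff 1/2 = 3/4
(not B and (A iff A)) iff (B iff C) = 1/4 iff 3/4 = 1/2
A iff A = 1/2 iff 1/2 = 1
B implies B = 3/4 implies 3/4 = 1
A iff C = 1/2 iff 1/2 = 1
(B implies B) and (A iff C) = 1 and 1 = 1
(A iff A) implies ((B implies B) and (A iff C)) = 1 implies 1 = 1
((not B and (A iff A)) iff (B iff C)) and ((A iff A) implies ((B implies B) and (A iff C))) = 1/2 and 1 = 1/2
not ((B and A) implies ((B implies C) iff (B iff C))) and (((not B and (A iff A)) iff (B iff C)) and ((A iff A) implies ((B implies B) and (A iff C)))) = 0 and 1/2 = 0
not (not ((B and A) implies ((B implies C) iff (B iff C))) and (((not B and (A iff A)) iff (B iff C)) and ((A iff A) implies ((B implies B) and (A iff C))))) = not 0 = 1
not A = not 1/2 = 1/2
not not A = not 1/2 = 1/2
A and B = 1/2 and 3/4 = 1/2
(A and B) iff C = 1/2 iff 1/2 = 1
C and B = 1/2 and 3/4 = 1/2
C and (C and B) = 1/2 and 1/2 = 1/2
((A and B) iff C) and (C and (C and B)) = 1 and 1/2 = 1/2
not not A implies (((A and B) iff C) and (C and (C and B))) = 1/2 implies 1/2 = 1
A implies C = 1/2 implies 1/2 = 1
not (A implies C) = not 1 = 0
not A = not 1/2 = 1/2
A iff A = 1/2 iff 1/2 = 1
not A and (A iff A) = 1/2 and 1 = 1/2
not (A implies C) iff (not A and (A iff A)) = 0 iff 1/2 = 1/2
not C = not 1/2 = 1/2
C iff A = 1/2 iff 1/2 = 1
not C implies (C iff A) = 1/2 implies 1 = 1
(not (A implies C) iff (not A and (A iff A))) implies (not C implies (C iff A)) = 1/2 implies 1 = 1
(not not A implies (((A and B) iff C) and (C and (C and B)))) implies ((not (A implies C) iff (not A and (A iff A))) implies (not C implies (C iff A))) = 1 implies 1 = 1
C implies A = 1/2 implies 1/2 = 1
not (C implies A) = not 1 = 0
not not (C implies A) = not 0 = 1
((not not A implies (((A and B) iff C) and (C and (C and B)))) implies ((not (A implies C) iff (not A and (A iff A))) implies (not C implies (C iff A)))) implies not not (C implies A) = 1 implies 1 = 1
not (not ((B and A) implies ((B implies C) iff (B iff C))) and (((not B and (A iff A)) iff (B iff C)) and ((A iff A) implies ((B implies B) and (A iff C))))) iff (((not not A implies (((A and B) iff C) and (C and (C and B)))) implies ((not (A implies C) iff (not A and (A iff A))) implies (not C implies (C iff A)))) implies not not (C implies A)) = 1 iff 1 = 1

1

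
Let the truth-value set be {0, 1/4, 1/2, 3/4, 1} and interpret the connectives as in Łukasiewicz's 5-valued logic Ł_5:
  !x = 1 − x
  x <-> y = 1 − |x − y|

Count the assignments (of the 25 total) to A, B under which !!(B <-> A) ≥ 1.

5

value 1: 5 assignments (counts)
value 3/4: 8 assignments
value 1/2: 6 assignments
value 1/4: 4 assignments
value 0: 2 assignments
So 5 of the 25 assignments meet the threshold.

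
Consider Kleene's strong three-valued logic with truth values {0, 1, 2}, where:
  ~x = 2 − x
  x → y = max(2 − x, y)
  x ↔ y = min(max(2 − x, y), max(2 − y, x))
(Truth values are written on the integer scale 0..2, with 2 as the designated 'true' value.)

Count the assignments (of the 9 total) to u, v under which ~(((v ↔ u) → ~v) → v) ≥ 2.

u = 0, v = 0 ↦ 2  ≥
u = 0, v = 1 ↦ 1  <
u = 0, v = 2 ↦ 0  <
u = 1, v = 0 ↦ 2  ≥
u = 1, v = 1 ↦ 1  <
u = 1, v = 2 ↦ 0  <
u = 2, v = 0 ↦ 2  ≥
u = 2, v = 1 ↦ 1  <
u = 2, v = 2 ↦ 0  <
So 3 of the 9 assignments meet the threshold.

3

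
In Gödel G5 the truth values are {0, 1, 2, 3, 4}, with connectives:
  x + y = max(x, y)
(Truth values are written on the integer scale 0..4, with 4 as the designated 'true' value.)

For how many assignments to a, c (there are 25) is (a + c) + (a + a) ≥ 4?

value 4: 9 assignments (counts)
value 3: 7 assignments
value 2: 5 assignments
value 1: 3 assignments
value 0: 1 assignment
So 9 of the 25 assignments meet the threshold.

9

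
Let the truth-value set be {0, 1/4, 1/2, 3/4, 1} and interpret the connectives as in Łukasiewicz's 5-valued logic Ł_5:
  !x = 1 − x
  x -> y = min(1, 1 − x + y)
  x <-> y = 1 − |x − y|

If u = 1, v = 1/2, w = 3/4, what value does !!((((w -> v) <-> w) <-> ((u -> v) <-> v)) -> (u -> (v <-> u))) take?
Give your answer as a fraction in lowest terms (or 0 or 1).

w -> v = 3/4 -> 1/2 = 3/4
(w -> v) <-> w = 3/4 <-> 3/4 = 1
u -> v = 1 -> 1/2 = 1/2
(u -> v) <-> v = 1/2 <-> 1/2 = 1
((w -> v) <-> w) <-> ((u -> v) <-> v) = 1 <-> 1 = 1
v <-> u = 1/2 <-> 1 = 1/2
u -> (v <-> u) = 1 -> 1/2 = 1/2
(((w -> v) <-> w) <-> ((u -> v) <-> v)) -> (u -> (v <-> u)) = 1 -> 1/2 = 1/2
!((((w -> v) <-> w) <-> ((u -> v) <-> v)) -> (u -> (v <-> u))) = !1/2 = 1/2
!!((((w -> v) <-> w) <-> ((u -> v) <-> v)) -> (u -> (v <-> u))) = !1/2 = 1/2

1/2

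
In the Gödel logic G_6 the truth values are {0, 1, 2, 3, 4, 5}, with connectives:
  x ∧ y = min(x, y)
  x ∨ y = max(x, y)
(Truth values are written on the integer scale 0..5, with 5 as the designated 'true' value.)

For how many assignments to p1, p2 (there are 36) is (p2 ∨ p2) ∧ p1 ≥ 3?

value 5: 1 assignment (counts)
value 4: 3 assignments (counts)
value 3: 5 assignments (counts)
value 2: 7 assignments
value 1: 9 assignments
value 0: 11 assignments
So 9 of the 36 assignments meet the threshold.

9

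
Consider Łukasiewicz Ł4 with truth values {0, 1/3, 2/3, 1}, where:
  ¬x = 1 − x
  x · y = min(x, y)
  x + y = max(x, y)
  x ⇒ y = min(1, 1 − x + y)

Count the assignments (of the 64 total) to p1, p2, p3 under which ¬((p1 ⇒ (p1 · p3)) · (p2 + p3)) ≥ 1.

value 1: 7 assignments (counts)
value 2/3: 15 assignments
value 1/3: 20 assignments
value 0: 22 assignments
So 7 of the 64 assignments meet the threshold.

7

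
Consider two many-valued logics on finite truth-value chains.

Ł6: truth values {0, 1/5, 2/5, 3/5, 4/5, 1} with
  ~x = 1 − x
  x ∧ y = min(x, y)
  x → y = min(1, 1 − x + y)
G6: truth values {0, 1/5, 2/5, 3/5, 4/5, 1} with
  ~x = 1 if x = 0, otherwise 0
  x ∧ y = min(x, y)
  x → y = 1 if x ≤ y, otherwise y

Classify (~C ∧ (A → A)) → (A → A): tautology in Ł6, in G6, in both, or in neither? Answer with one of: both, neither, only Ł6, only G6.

both

In Ł6: every assignment gives 1 — tautology.
In G6: every assignment gives 1 — tautology.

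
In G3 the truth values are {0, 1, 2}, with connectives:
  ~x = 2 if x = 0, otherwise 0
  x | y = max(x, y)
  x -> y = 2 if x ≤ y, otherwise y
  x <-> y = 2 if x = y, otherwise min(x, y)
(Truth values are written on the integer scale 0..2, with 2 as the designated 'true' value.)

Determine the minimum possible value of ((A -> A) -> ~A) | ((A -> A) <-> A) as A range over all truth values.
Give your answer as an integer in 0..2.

1

Take A = 1:
A -> A = 1 -> 1 = 2
~A = ~1 = 0
(A -> A) -> ~A = 2 -> 0 = 0
A -> A = 1 -> 1 = 2
(A -> A) <-> A = 2 <-> 1 = 1
((A -> A) -> ~A) | ((A -> A) <-> A) = 0 | 1 = 1
No assignment yields a value below 1, so this is the minimum.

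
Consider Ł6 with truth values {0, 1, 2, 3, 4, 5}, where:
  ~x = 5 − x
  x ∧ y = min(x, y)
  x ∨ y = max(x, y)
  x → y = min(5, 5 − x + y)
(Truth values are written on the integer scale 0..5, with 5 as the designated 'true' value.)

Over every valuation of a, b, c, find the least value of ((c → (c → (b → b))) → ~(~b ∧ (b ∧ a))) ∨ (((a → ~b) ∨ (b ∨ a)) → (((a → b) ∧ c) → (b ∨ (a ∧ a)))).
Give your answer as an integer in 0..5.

Take a = 2, b = 2, c = 4:
b → b = 2 → 2 = 5
c → (b → b) = 4 → 5 = 5
c → (c → (b → b)) = 4 → 5 = 5
~b = ~2 = 3
b ∧ a = 2 ∧ 2 = 2
~b ∧ (b ∧ a) = 3 ∧ 2 = 2
~(~b ∧ (b ∧ a)) = ~2 = 3
(c → (c → (b → b))) → ~(~b ∧ (b ∧ a)) = 5 → 3 = 3
~b = ~2 = 3
a → ~b = 2 → 3 = 5
b ∨ a = 2 ∨ 2 = 2
(a → ~b) ∨ (b ∨ a) = 5 ∨ 2 = 5
a → b = 2 → 2 = 5
(a → b) ∧ c = 5 ∧ 4 = 4
a ∧ a = 2 ∧ 2 = 2
b ∨ (a ∧ a) = 2 ∨ 2 = 2
((a → b) ∧ c) → (b ∨ (a ∧ a)) = 4 → 2 = 3
((a → ~b) ∨ (b ∨ a)) → (((a → b) ∧ c) → (b ∨ (a ∧ a))) = 5 → 3 = 3
((c → (c → (b → b))) → ~(~b ∧ (b ∧ a))) ∨ (((a → ~b) ∨ (b ∨ a)) → (((a → b) ∧ c) → (b ∨ (a ∧ a)))) = 3 ∨ 3 = 3
No assignment yields a value below 3, so this is the minimum.

3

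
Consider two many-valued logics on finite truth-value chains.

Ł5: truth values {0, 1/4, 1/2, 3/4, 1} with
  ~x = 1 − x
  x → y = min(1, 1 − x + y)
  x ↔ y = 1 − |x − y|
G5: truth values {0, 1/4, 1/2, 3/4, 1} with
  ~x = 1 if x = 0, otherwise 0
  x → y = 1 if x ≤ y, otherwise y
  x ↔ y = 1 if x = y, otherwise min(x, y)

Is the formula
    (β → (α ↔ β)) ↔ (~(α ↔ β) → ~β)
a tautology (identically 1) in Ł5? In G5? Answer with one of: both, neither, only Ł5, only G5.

In Ł5: every assignment gives 1 — tautology.
In G5: at α = 1/4, β = 1/2 the value is 1/4 — not a tautology.

only Ł5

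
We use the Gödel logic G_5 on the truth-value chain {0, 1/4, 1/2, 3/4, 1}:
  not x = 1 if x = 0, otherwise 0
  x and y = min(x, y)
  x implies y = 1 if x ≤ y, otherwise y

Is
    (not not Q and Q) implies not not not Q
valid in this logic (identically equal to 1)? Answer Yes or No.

Counterexample: take Q = 1/4.
not Q = not 1/4 = 0
not not Q = not 0 = 1
not not Q and Q = 1 and 1/4 = 1/4
not Q = not 1/4 = 0
not not Q = not 0 = 1
not not not Q = not 1 = 0
(not not Q and Q) implies not not not Q = 1/4 implies 0 = 0
This gives 0 ≠ 1.

No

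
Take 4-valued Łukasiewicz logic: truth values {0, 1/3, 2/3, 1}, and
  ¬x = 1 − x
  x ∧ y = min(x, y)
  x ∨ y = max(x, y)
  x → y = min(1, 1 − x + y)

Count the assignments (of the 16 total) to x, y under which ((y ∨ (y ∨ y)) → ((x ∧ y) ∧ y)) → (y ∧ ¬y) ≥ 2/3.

5

x = 0, y = 0 ↦ 0  <
x = 0, y = 1/3 ↦ 2/3  ≥
x = 0, y = 2/3 ↦ 1  ≥
x = 0, y = 1 ↦ 1  ≥
x = 1/3, y = 0 ↦ 0  <
x = 1/3, y = 1/3 ↦ 1/3  <
x = 1/3, y = 2/3 ↦ 2/3  ≥
x = 1/3, y = 1 ↦ 2/3  ≥
x = 2/3, y = 0 ↦ 0  <
x = 2/3, y = 1/3 ↦ 1/3  <
x = 2/3, y = 2/3 ↦ 1/3  <
x = 2/3, y = 1 ↦ 1/3  <
x = 1, y = 0 ↦ 0  <
x = 1, y = 1/3 ↦ 1/3  <
x = 1, y = 2/3 ↦ 1/3  <
x = 1, y = 1 ↦ 0  <
So 5 of the 16 assignments meet the threshold.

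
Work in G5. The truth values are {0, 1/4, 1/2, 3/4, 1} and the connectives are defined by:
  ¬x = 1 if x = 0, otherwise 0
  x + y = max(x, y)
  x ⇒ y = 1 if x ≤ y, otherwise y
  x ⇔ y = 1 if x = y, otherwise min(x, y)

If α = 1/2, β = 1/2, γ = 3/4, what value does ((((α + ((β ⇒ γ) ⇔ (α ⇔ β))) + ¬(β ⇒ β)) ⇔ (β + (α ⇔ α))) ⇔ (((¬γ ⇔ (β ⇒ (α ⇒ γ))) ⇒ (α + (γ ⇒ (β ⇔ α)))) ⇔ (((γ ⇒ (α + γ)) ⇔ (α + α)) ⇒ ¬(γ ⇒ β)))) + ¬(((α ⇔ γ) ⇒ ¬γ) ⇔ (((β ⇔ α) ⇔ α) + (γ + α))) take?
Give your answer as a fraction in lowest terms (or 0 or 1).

β ⇒ γ = 1/2 ⇒ 3/4 = 1
α ⇔ β = 1/2 ⇔ 1/2 = 1
(β ⇒ γ) ⇔ (α ⇔ β) = 1 ⇔ 1 = 1
α + ((β ⇒ γ) ⇔ (α ⇔ β)) = 1/2 + 1 = 1
β ⇒ β = 1/2 ⇒ 1/2 = 1
¬(β ⇒ β) = ¬1 = 0
(α + ((β ⇒ γ) ⇔ (α ⇔ β))) + ¬(β ⇒ β) = 1 + 0 = 1
α ⇔ α = 1/2 ⇔ 1/2 = 1
β + (α ⇔ α) = 1/2 + 1 = 1
((α + ((β ⇒ γ) ⇔ (α ⇔ β))) + ¬(β ⇒ β)) ⇔ (β + (α ⇔ α)) = 1 ⇔ 1 = 1
¬γ = ¬3/4 = 0
α ⇒ γ = 1/2 ⇒ 3/4 = 1
β ⇒ (α ⇒ γ) = 1/2 ⇒ 1 = 1
¬γ ⇔ (β ⇒ (α ⇒ γ)) = 0 ⇔ 1 = 0
β ⇔ α = 1/2 ⇔ 1/2 = 1
γ ⇒ (β ⇔ α) = 3/4 ⇒ 1 = 1
α + (γ ⇒ (β ⇔ α)) = 1/2 + 1 = 1
(¬γ ⇔ (β ⇒ (α ⇒ γ))) ⇒ (α + (γ ⇒ (β ⇔ α))) = 0 ⇒ 1 = 1
α + γ = 1/2 + 3/4 = 3/4
γ ⇒ (α + γ) = 3/4 ⇒ 3/4 = 1
α + α = 1/2 + 1/2 = 1/2
(γ ⇒ (α + γ)) ⇔ (α + α) = 1 ⇔ 1/2 = 1/2
γ ⇒ β = 3/4 ⇒ 1/2 = 1/2
¬(γ ⇒ β) = ¬1/2 = 0
((γ ⇒ (α + γ)) ⇔ (α + α)) ⇒ ¬(γ ⇒ β) = 1/2 ⇒ 0 = 0
((¬γ ⇔ (β ⇒ (α ⇒ γ))) ⇒ (α + (γ ⇒ (β ⇔ α)))) ⇔ (((γ ⇒ (α + γ)) ⇔ (α + α)) ⇒ ¬(γ ⇒ β)) = 1 ⇔ 0 = 0
(((α + ((β ⇒ γ) ⇔ (α ⇔ β))) + ¬(β ⇒ β)) ⇔ (β + (α ⇔ α))) ⇔ (((¬γ ⇔ (β ⇒ (α ⇒ γ))) ⇒ (α + (γ ⇒ (β ⇔ α)))) ⇔ (((γ ⇒ (α + γ)) ⇔ (α + α)) ⇒ ¬(γ ⇒ β))) = 1 ⇔ 0 = 0
α ⇔ γ = 1/2 ⇔ 3/4 = 1/2
¬γ = ¬3/4 = 0
(α ⇔ γ) ⇒ ¬γ = 1/2 ⇒ 0 = 0
β ⇔ α = 1/2 ⇔ 1/2 = 1
(β ⇔ α) ⇔ α = 1 ⇔ 1/2 = 1/2
γ + α = 3/4 + 1/2 = 3/4
((β ⇔ α) ⇔ α) + (γ + α) = 1/2 + 3/4 = 3/4
((α ⇔ γ) ⇒ ¬γ) ⇔ (((β ⇔ α) ⇔ α) + (γ + α)) = 0 ⇔ 3/4 = 0
¬(((α ⇔ γ) ⇒ ¬γ) ⇔ (((β ⇔ α) ⇔ α) + (γ + α))) = ¬0 = 1
((((α + ((β ⇒ γ) ⇔ (α ⇔ β))) + ¬(β ⇒ β)) ⇔ (β + (α ⇔ α))) ⇔ (((¬γ ⇔ (β ⇒ (α ⇒ γ))) ⇒ (α + (γ ⇒ (β ⇔ α)))) ⇔ (((γ ⇒ (α + γ)) ⇔ (α + α)) ⇒ ¬(γ ⇒ β)))) + ¬(((α ⇔ γ) ⇒ ¬γ) ⇔ (((β ⇔ α) ⇔ α) + (γ + α))) = 0 + 1 = 1

1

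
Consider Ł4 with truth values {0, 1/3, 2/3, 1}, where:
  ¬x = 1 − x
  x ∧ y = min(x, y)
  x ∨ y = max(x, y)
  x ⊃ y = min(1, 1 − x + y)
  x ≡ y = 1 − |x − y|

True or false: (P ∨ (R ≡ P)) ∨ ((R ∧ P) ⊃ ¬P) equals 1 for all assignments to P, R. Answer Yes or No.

No

Counterexample: take P = 2/3, R = 1.
R ≡ P = 1 ≡ 2/3 = 2/3
P ∨ (R ≡ P) = 2/3 ∨ 2/3 = 2/3
R ∧ P = 1 ∧ 2/3 = 2/3
¬P = ¬2/3 = 1/3
(R ∧ P) ⊃ ¬P = 2/3 ⊃ 1/3 = 2/3
(P ∨ (R ≡ P)) ∨ ((R ∧ P) ⊃ ¬P) = 2/3 ∨ 2/3 = 2/3
This gives 2/3 ≠ 1.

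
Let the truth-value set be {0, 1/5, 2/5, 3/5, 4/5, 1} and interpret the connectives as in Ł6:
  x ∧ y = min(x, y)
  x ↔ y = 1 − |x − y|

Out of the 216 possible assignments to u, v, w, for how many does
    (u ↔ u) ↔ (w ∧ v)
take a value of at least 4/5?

value 1: 6 assignments (counts)
value 4/5: 18 assignments (counts)
value 3/5: 30 assignments
value 2/5: 42 assignments
value 1/5: 54 assignments
value 0: 66 assignments
So 24 of the 216 assignments meet the threshold.

24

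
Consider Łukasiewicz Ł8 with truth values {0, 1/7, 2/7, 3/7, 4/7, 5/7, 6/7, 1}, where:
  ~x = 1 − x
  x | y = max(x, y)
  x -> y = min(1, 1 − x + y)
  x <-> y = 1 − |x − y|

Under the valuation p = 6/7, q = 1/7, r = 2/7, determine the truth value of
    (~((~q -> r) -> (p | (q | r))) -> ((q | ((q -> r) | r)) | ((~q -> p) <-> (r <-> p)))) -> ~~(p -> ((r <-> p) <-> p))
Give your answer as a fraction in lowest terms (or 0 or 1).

~q = ~1/7 = 6/7
~q -> r = 6/7 -> 2/7 = 3/7
q | r = 1/7 | 2/7 = 2/7
p | (q | r) = 6/7 | 2/7 = 6/7
(~q -> r) -> (p | (q | r)) = 3/7 -> 6/7 = 1
~((~q -> r) -> (p | (q | r))) = ~1 = 0
q -> r = 1/7 -> 2/7 = 1
(q -> r) | r = 1 | 2/7 = 1
q | ((q -> r) | r) = 1/7 | 1 = 1
~q = ~1/7 = 6/7
~q -> p = 6/7 -> 6/7 = 1
r <-> p = 2/7 <-> 6/7 = 3/7
(~q -> p) <-> (r <-> p) = 1 <-> 3/7 = 3/7
(q | ((q -> r) | r)) | ((~q -> p) <-> (r <-> p)) = 1 | 3/7 = 1
~((~q -> r) -> (p | (q | r))) -> ((q | ((q -> r) | r)) | ((~q -> p) <-> (r <-> p))) = 0 -> 1 = 1
r <-> p = 2/7 <-> 6/7 = 3/7
(r <-> p) <-> p = 3/7 <-> 6/7 = 4/7
p -> ((r <-> p) <-> p) = 6/7 -> 4/7 = 5/7
~(p -> ((r <-> p) <-> p)) = ~5/7 = 2/7
~~(p -> ((r <-> p) <-> p)) = ~2/7 = 5/7
(~((~q -> r) -> (p | (q | r))) -> ((q | ((q -> r) | r)) | ((~q -> p) <-> (r <-> p)))) -> ~~(p -> ((r <-> p) <-> p)) = 1 -> 5/7 = 5/7

5/7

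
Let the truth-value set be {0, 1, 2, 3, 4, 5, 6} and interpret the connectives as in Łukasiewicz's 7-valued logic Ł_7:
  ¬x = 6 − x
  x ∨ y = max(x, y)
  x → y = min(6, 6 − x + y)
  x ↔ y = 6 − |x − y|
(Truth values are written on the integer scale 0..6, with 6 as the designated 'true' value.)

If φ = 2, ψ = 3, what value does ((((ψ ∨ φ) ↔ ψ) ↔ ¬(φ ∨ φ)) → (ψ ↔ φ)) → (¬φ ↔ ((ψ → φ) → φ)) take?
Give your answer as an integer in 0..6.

5

ψ ∨ φ = 3 ∨ 2 = 3
(ψ ∨ φ) ↔ ψ = 3 ↔ 3 = 6
φ ∨ φ = 2 ∨ 2 = 2
¬(φ ∨ φ) = ¬2 = 4
((ψ ∨ φ) ↔ ψ) ↔ ¬(φ ∨ φ) = 6 ↔ 4 = 4
ψ ↔ φ = 3 ↔ 2 = 5
(((ψ ∨ φ) ↔ ψ) ↔ ¬(φ ∨ φ)) → (ψ ↔ φ) = 4 → 5 = 6
¬φ = ¬2 = 4
ψ → φ = 3 → 2 = 5
(ψ → φ) → φ = 5 → 2 = 3
¬φ ↔ ((ψ → φ) → φ) = 4 ↔ 3 = 5
((((ψ ∨ φ) ↔ ψ) ↔ ¬(φ ∨ φ)) → (ψ ↔ φ)) → (¬φ ↔ ((ψ → φ) → φ)) = 6 → 5 = 5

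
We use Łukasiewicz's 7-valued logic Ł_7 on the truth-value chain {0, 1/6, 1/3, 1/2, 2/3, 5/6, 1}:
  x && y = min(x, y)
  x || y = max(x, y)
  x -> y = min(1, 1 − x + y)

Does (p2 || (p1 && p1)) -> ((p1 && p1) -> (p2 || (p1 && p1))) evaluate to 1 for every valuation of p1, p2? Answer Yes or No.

At p1 = 0, p2 = 1/2, for instance:
p1 && p1 = 0 && 0 = 0
p2 || (p1 && p1) = 1/2 || 0 = 1/2
p1 && p1 = 0 && 0 = 0
(p1 && p1) -> (p2 || (p1 && p1)) = 0 -> 1/2 = 1
(p2 || (p1 && p1)) -> ((p1 && p1) -> (p2 || (p1 && p1))) = 1/2 -> 1 = 1
and checking the remaining 48 assignments likewise gives ≥ 1 in every case.

Yes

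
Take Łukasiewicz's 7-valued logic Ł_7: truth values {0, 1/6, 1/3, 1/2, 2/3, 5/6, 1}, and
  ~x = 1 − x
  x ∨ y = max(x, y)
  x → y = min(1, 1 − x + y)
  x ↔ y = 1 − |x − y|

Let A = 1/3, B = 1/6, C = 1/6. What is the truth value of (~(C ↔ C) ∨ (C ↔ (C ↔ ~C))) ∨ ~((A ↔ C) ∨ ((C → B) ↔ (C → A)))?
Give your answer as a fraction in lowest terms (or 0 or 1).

5/6

C ↔ C = 1/6 ↔ 1/6 = 1
~(C ↔ C) = ~1 = 0
~C = ~1/6 = 5/6
C ↔ ~C = 1/6 ↔ 5/6 = 1/3
C ↔ (C ↔ ~C) = 1/6 ↔ 1/3 = 5/6
~(C ↔ C) ∨ (C ↔ (C ↔ ~C)) = 0 ∨ 5/6 = 5/6
A ↔ C = 1/3 ↔ 1/6 = 5/6
C → B = 1/6 → 1/6 = 1
C → A = 1/6 → 1/3 = 1
(C → B) ↔ (C → A) = 1 ↔ 1 = 1
(A ↔ C) ∨ ((C → B) ↔ (C → A)) = 5/6 ∨ 1 = 1
~((A ↔ C) ∨ ((C → B) ↔ (C → A))) = ~1 = 0
(~(C ↔ C) ∨ (C ↔ (C ↔ ~C))) ∨ ~((A ↔ C) ∨ ((C → B) ↔ (C → A))) = 5/6 ∨ 0 = 5/6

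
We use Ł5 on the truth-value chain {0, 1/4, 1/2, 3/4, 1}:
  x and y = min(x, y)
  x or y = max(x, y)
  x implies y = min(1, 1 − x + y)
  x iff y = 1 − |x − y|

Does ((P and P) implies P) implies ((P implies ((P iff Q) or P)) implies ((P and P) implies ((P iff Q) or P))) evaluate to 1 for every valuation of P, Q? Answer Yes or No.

At P = 1/4, Q = 0, for instance:
P and P = 1/4 and 1/4 = 1/4
(P and P) implies P = 1/4 implies 1/4 = 1
P iff Q = 1/4 iff 0 = 3/4
(P iff Q) or P = 3/4 or 1/4 = 3/4
P implies ((P iff Q) or P) = 1/4 implies 3/4 = 1
(P and P) implies ((P iff Q) or P) = 1/4 implies 3/4 = 1
(P implies ((P iff Q) or P)) implies ((P and P) implies ((P iff Q) or P)) = 1 implies 1 = 1
((P and P) implies P) implies ((P implies ((P iff Q) or P)) implies ((P and P) implies ((P iff Q) or P))) = 1 implies 1 = 1
and checking the remaining 24 assignments likewise gives ≥ 1 in every case.

Yes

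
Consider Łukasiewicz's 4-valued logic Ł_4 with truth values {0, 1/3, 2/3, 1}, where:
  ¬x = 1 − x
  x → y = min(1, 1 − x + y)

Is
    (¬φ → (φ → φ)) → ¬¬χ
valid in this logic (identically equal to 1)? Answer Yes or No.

No

Counterexample: take φ = 0, χ = 0.
¬φ = ¬0 = 1
φ → φ = 0 → 0 = 1
¬φ → (φ → φ) = 1 → 1 = 1
¬χ = ¬0 = 1
¬¬χ = ¬1 = 0
(¬φ → (φ → φ)) → ¬¬χ = 1 → 0 = 0
This gives 0 ≠ 1.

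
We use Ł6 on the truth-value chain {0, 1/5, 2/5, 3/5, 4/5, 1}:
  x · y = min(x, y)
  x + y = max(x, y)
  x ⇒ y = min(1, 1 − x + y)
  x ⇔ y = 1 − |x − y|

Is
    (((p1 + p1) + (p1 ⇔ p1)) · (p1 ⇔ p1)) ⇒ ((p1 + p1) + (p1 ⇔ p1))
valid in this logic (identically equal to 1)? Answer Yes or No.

Yes

p1 = 0 ↦ 1
p1 = 1/5 ↦ 1
p1 = 2/5 ↦ 1
p1 = 3/5 ↦ 1
p1 = 4/5 ↦ 1
p1 = 1 ↦ 1
Every assignment gives a value ≥ 1.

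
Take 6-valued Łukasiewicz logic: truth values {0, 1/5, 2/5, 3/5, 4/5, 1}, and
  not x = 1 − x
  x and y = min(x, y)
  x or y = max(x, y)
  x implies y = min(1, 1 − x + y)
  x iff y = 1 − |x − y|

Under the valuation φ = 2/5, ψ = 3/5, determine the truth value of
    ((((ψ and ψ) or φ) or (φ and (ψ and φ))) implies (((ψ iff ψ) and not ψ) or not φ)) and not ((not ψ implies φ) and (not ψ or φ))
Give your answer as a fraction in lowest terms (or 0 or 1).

ψ and ψ = 3/5 and 3/5 = 3/5
(ψ and ψ) or φ = 3/5 or 2/5 = 3/5
ψ and φ = 3/5 and 2/5 = 2/5
φ and (ψ and φ) = 2/5 and 2/5 = 2/5
((ψ and ψ) or φ) or (φ and (ψ and φ)) = 3/5 or 2/5 = 3/5
ψ iff ψ = 3/5 iff 3/5 = 1
not ψ = not 3/5 = 2/5
(ψ iff ψ) and not ψ = 1 and 2/5 = 2/5
not φ = not 2/5 = 3/5
((ψ iff ψ) and not ψ) or not φ = 2/5 or 3/5 = 3/5
(((ψ and ψ) or φ) or (φ and (ψ and φ))) implies (((ψ iff ψ) and not ψ) or not φ) = 3/5 implies 3/5 = 1
not ψ = not 3/5 = 2/5
not ψ implies φ = 2/5 implies 2/5 = 1
not ψ = not 3/5 = 2/5
not ψ or φ = 2/5 or 2/5 = 2/5
(not ψ implies φ) and (not ψ or φ) = 1 and 2/5 = 2/5
not ((not ψ implies φ) and (not ψ or φ)) = not 2/5 = 3/5
((((ψ and ψ) or φ) or (φ and (ψ and φ))) implies (((ψ iff ψ) and not ψ) or not φ)) and not ((not ψ implies φ) and (not ψ or φ)) = 1 and 3/5 = 3/5

3/5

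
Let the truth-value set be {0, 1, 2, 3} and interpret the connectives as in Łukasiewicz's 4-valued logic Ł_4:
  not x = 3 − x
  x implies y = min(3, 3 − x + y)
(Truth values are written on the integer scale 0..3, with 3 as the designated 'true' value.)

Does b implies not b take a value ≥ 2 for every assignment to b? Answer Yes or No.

Counterexample: take b = 3.
not b = not 3 = 0
b implies not b = 3 implies 0 = 0
This gives 0, which is below 2.

No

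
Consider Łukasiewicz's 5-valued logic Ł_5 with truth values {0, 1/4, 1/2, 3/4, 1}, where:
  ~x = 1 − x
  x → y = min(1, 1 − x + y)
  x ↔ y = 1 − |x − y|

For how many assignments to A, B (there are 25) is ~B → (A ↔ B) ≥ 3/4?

21

value 1: 19 assignments (counts)
value 3/4: 2 assignments (counts)
value 1/2: 2 assignments
value 1/4: 1 assignment
value 0: 1 assignment
So 21 of the 25 assignments meet the threshold.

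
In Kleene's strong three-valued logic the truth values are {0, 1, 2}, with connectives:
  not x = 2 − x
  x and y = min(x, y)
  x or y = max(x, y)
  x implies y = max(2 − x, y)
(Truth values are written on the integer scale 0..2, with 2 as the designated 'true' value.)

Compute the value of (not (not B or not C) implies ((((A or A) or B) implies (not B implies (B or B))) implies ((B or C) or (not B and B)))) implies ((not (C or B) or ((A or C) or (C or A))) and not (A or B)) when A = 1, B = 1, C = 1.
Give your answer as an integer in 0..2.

1

not B = not 1 = 1
not C = not 1 = 1
not B or not C = 1 or 1 = 1
not (not B or not C) = not 1 = 1
A or A = 1 or 1 = 1
(A or A) or B = 1 or 1 = 1
not B = not 1 = 1
B or B = 1 or 1 = 1
not B implies (B or B) = 1 implies 1 = 1
((A or A) or B) implies (not B implies (B or B)) = 1 implies 1 = 1
B or C = 1 or 1 = 1
not B = not 1 = 1
not B and B = 1 and 1 = 1
(B or C) or (not B and B) = 1 or 1 = 1
(((A or A) or B) implies (not B implies (B or B))) implies ((B or C) or (not B and B)) = 1 implies 1 = 1
not (not B or not C) implies ((((A or A) or B) implies (not B implies (B or B))) implies ((B or C) or (not B and B))) = 1 implies 1 = 1
C or B = 1 or 1 = 1
not (C or B) = not 1 = 1
A or C = 1 or 1 = 1
C or A = 1 or 1 = 1
(A or C) or (C or A) = 1 or 1 = 1
not (C or B) or ((A or C) or (C or A)) = 1 or 1 = 1
A or B = 1 or 1 = 1
not (A or B) = not 1 = 1
(not (C or B) or ((A or C) or (C or A))) and not (A or B) = 1 and 1 = 1
(not (not B or not C) implies ((((A or A) or B) implies (not B implies (B or B))) implies ((B or C) or (not B and B)))) implies ((not (C or B) or ((A or C) or (C or A))) and not (A or B)) = 1 implies 1 = 1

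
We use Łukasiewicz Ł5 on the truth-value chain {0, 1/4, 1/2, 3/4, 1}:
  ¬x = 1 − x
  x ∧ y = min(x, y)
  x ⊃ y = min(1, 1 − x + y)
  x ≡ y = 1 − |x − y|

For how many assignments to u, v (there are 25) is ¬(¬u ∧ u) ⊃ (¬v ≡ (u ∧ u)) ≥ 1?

13

value 1: 13 assignments (counts)
value 3/4: 4 assignments
value 1/2: 4 assignments
value 1/4: 2 assignments
value 0: 2 assignments
So 13 of the 25 assignments meet the threshold.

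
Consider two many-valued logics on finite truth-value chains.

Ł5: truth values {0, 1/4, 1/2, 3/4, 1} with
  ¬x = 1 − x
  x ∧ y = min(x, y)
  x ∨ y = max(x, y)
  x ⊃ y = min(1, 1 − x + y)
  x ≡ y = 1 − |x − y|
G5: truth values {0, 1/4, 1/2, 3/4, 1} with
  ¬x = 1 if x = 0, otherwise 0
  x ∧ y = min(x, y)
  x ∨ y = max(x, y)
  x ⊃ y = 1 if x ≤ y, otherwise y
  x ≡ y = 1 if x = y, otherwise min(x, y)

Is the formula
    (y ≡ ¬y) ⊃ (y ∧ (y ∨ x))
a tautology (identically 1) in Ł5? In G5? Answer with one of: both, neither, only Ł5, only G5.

only G5

In Ł5: at x = 0, y = 1/4 the value is 3/4 — not a tautology.
In G5: every assignment gives 1 — tautology.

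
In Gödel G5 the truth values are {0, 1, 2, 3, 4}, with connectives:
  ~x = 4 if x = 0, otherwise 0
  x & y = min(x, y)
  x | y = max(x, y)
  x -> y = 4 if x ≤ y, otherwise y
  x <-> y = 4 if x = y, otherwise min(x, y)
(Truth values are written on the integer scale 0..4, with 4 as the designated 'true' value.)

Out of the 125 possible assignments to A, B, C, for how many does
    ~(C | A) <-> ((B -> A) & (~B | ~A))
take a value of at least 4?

value 4: 97 assignments (counts)
value 0: 28 assignments
So 97 of the 125 assignments meet the threshold.

97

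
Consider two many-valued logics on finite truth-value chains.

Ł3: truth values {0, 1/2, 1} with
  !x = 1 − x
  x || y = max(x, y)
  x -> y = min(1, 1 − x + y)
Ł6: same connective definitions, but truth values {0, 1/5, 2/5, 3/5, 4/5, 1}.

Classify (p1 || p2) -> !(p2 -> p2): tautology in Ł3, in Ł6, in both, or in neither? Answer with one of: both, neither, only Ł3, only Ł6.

In Ł3: at p1 = 0, p2 = 1/2 the value is 1/2 — not a tautology.
In Ł6: at p1 = 0, p2 = 1/5 the value is 4/5 — not a tautology.

neither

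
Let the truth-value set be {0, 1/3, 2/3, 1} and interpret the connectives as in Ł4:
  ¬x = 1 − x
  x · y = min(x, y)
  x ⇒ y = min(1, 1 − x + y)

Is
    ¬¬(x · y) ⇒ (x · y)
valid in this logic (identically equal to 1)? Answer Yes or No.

x = 0, y = 0 ↦ 1
x = 0, y = 1/3 ↦ 1
x = 0, y = 2/3 ↦ 1
x = 0, y = 1 ↦ 1
x = 1/3, y = 0 ↦ 1
x = 1/3, y = 1/3 ↦ 1
x = 1/3, y = 2/3 ↦ 1
x = 1/3, y = 1 ↦ 1
x = 2/3, y = 0 ↦ 1
x = 2/3, y = 1/3 ↦ 1
x = 2/3, y = 2/3 ↦ 1
x = 2/3, y = 1 ↦ 1
x = 1, y = 0 ↦ 1
x = 1, y = 1/3 ↦ 1
x = 1, y = 2/3 ↦ 1
x = 1, y = 1 ↦ 1
Every assignment gives a value ≥ 1.

Yes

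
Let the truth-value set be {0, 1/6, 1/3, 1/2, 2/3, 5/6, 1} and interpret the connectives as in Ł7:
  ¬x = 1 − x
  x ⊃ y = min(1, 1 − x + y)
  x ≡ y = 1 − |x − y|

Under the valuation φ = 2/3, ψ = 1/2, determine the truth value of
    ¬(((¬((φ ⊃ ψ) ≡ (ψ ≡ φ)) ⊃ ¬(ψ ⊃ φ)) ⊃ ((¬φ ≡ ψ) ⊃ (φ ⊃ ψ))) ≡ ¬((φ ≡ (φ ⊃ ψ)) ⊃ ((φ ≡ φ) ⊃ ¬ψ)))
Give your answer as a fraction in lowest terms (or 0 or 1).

2/3

φ ⊃ ψ = 2/3 ⊃ 1/2 = 5/6
ψ ≡ φ = 1/2 ≡ 2/3 = 5/6
(φ ⊃ ψ) ≡ (ψ ≡ φ) = 5/6 ≡ 5/6 = 1
¬((φ ⊃ ψ) ≡ (ψ ≡ φ)) = ¬1 = 0
ψ ⊃ φ = 1/2 ⊃ 2/3 = 1
¬(ψ ⊃ φ) = ¬1 = 0
¬((φ ⊃ ψ) ≡ (ψ ≡ φ)) ⊃ ¬(ψ ⊃ φ) = 0 ⊃ 0 = 1
¬φ = ¬2/3 = 1/3
¬φ ≡ ψ = 1/3 ≡ 1/2 = 5/6
φ ⊃ ψ = 2/3 ⊃ 1/2 = 5/6
(¬φ ≡ ψ) ⊃ (φ ⊃ ψ) = 5/6 ⊃ 5/6 = 1
(¬((φ ⊃ ψ) ≡ (ψ ≡ φ)) ⊃ ¬(ψ ⊃ φ)) ⊃ ((¬φ ≡ ψ) ⊃ (φ ⊃ ψ)) = 1 ⊃ 1 = 1
φ ⊃ ψ = 2/3 ⊃ 1/2 = 5/6
φ ≡ (φ ⊃ ψ) = 2/3 ≡ 5/6 = 5/6
φ ≡ φ = 2/3 ≡ 2/3 = 1
¬ψ = ¬1/2 = 1/2
(φ ≡ φ) ⊃ ¬ψ = 1 ⊃ 1/2 = 1/2
(φ ≡ (φ ⊃ ψ)) ⊃ ((φ ≡ φ) ⊃ ¬ψ) = 5/6 ⊃ 1/2 = 2/3
¬((φ ≡ (φ ⊃ ψ)) ⊃ ((φ ≡ φ) ⊃ ¬ψ)) = ¬2/3 = 1/3
((¬((φ ⊃ ψ) ≡ (ψ ≡ φ)) ⊃ ¬(ψ ⊃ φ)) ⊃ ((¬φ ≡ ψ) ⊃ (φ ⊃ ψ))) ≡ ¬((φ ≡ (φ ⊃ ψ)) ⊃ ((φ ≡ φ) ⊃ ¬ψ)) = 1 ≡ 1/3 = 1/3
¬(((¬((φ ⊃ ψ) ≡ (ψ ≡ φ)) ⊃ ¬(ψ ⊃ φ)) ⊃ ((¬φ ≡ ψ) ⊃ (φ ⊃ ψ))) ≡ ¬((φ ≡ (φ ⊃ ψ)) ⊃ ((φ ≡ φ) ⊃ ¬ψ))) = ¬1/3 = 2/3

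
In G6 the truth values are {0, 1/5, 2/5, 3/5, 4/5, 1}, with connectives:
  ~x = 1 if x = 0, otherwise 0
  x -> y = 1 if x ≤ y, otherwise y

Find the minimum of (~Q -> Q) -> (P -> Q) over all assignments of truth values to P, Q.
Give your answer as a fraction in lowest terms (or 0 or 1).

1/5

Take P = 2/5, Q = 1/5:
~Q = ~1/5 = 0
~Q -> Q = 0 -> 1/5 = 1
P -> Q = 2/5 -> 1/5 = 1/5
(~Q -> Q) -> (P -> Q) = 1 -> 1/5 = 1/5
No assignment yields a value below 1/5, so this is the minimum.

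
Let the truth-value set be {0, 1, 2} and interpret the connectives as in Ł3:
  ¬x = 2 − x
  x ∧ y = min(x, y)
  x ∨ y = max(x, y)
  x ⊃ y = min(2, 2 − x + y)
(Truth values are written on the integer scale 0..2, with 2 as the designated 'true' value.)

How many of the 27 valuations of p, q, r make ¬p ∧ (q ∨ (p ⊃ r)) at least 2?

value 2: 9 assignments (counts)
value 1: 9 assignments
value 0: 9 assignments
So 9 of the 27 assignments meet the threshold.

9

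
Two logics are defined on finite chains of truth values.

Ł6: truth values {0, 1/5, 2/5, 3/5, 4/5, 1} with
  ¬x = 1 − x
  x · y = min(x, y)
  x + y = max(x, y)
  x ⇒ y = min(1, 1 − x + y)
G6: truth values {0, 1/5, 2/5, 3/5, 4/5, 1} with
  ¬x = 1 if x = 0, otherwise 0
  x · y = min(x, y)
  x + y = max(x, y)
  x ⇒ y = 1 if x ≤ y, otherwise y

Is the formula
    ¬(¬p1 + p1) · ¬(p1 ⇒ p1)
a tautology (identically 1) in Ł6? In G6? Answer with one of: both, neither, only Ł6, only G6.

In Ł6: at p1 = 0 the value is 0 — not a tautology.
In G6: at p1 = 0 the value is 0 — not a tautology.

neither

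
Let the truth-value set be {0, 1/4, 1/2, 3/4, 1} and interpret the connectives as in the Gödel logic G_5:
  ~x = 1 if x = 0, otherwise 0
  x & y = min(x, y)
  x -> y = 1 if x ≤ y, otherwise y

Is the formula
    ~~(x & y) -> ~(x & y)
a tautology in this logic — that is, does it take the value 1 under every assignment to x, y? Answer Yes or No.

Counterexample: take x = 1/4, y = 1/4.
x & y = 1/4 & 1/4 = 1/4
~(x & y) = ~1/4 = 0
~~(x & y) = ~0 = 1
~~(x & y) -> ~(x & y) = 1 -> 0 = 0
This gives 0 ≠ 1.

No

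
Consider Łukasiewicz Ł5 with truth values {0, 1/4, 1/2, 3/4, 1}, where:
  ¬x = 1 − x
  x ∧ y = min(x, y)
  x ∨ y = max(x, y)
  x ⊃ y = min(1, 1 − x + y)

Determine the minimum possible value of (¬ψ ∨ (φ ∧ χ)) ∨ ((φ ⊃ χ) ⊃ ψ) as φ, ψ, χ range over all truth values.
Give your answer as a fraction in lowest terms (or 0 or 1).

1/2

Take φ = 0, ψ = 1/2, χ = 0:
¬ψ = ¬1/2 = 1/2
φ ∧ χ = 0 ∧ 0 = 0
¬ψ ∨ (φ ∧ χ) = 1/2 ∨ 0 = 1/2
φ ⊃ χ = 0 ⊃ 0 = 1
(φ ⊃ χ) ⊃ ψ = 1 ⊃ 1/2 = 1/2
(¬ψ ∨ (φ ∧ χ)) ∨ ((φ ⊃ χ) ⊃ ψ) = 1/2 ∨ 1/2 = 1/2
No assignment yields a value below 1/2, so this is the minimum.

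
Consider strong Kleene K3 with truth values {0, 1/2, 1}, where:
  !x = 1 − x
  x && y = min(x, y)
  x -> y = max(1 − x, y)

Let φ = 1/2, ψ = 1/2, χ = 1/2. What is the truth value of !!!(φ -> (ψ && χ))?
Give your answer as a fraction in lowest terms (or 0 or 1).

1/2

ψ && χ = 1/2 && 1/2 = 1/2
φ -> (ψ && χ) = 1/2 -> 1/2 = 1/2
!(φ -> (ψ && χ)) = !1/2 = 1/2
!!(φ -> (ψ && χ)) = !1/2 = 1/2
!!!(φ -> (ψ && χ)) = !1/2 = 1/2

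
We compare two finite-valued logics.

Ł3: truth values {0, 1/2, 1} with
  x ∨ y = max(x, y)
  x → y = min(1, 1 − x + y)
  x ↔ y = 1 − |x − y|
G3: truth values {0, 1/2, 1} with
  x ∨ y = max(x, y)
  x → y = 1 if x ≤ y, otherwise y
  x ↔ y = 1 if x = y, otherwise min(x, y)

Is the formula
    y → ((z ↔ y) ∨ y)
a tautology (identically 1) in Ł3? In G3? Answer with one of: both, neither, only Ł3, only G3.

In Ł3: every assignment gives 1 — tautology.
In G3: every assignment gives 1 — tautology.

both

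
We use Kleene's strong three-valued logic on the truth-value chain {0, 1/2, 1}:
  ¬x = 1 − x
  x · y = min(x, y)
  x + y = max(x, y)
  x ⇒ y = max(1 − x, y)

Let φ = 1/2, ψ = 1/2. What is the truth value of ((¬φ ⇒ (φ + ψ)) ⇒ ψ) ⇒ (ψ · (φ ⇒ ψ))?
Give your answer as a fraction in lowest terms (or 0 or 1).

¬φ = ¬1/2 = 1/2
φ + ψ = 1/2 + 1/2 = 1/2
¬φ ⇒ (φ + ψ) = 1/2 ⇒ 1/2 = 1/2
(¬φ ⇒ (φ + ψ)) ⇒ ψ = 1/2 ⇒ 1/2 = 1/2
φ ⇒ ψ = 1/2 ⇒ 1/2 = 1/2
ψ · (φ ⇒ ψ) = 1/2 · 1/2 = 1/2
((¬φ ⇒ (φ + ψ)) ⇒ ψ) ⇒ (ψ · (φ ⇒ ψ)) = 1/2 ⇒ 1/2 = 1/2

1/2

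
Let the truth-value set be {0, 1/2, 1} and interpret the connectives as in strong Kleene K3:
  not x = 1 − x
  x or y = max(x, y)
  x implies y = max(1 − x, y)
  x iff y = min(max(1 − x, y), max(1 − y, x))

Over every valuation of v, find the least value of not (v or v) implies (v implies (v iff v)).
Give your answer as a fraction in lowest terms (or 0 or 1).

1/2

Take v = 1/2:
v or v = 1/2 or 1/2 = 1/2
not (v or v) = not 1/2 = 1/2
v iff v = 1/2 iff 1/2 = 1/2
v implies (v iff v) = 1/2 implies 1/2 = 1/2
not (v or v) implies (v implies (v iff v)) = 1/2 implies 1/2 = 1/2
No assignment yields a value below 1/2, so this is the minimum.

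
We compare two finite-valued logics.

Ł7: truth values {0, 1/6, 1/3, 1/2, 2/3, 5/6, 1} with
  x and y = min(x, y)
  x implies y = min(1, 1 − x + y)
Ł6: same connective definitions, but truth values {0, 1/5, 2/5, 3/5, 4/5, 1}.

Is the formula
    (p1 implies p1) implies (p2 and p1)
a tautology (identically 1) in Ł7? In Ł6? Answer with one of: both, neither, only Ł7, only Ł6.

In Ł7: at p1 = 0, p2 = 0 the value is 0 — not a tautology.
In Ł6: at p1 = 0, p2 = 0 the value is 0 — not a tautology.

neither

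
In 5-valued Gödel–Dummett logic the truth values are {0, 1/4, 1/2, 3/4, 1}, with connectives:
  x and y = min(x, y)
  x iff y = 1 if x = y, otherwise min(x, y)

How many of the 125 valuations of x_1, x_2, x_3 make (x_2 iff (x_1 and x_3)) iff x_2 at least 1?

31

value 1: 31 assignments (counts)
value 3/4: 6 assignments
value 1/2: 15 assignments
value 1/4: 28 assignments
value 0: 45 assignments
So 31 of the 125 assignments meet the threshold.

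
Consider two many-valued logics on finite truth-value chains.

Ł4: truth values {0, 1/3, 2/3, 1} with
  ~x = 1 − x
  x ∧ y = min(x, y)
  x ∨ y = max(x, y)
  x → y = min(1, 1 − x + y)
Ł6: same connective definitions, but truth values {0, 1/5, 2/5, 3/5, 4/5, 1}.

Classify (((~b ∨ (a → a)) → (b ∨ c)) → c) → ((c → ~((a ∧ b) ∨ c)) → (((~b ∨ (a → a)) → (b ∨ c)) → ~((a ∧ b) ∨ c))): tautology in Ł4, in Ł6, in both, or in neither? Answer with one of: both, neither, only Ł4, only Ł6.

In Ł4: every assignment gives 1 — tautology.
In Ł6: every assignment gives 1 — tautology.

both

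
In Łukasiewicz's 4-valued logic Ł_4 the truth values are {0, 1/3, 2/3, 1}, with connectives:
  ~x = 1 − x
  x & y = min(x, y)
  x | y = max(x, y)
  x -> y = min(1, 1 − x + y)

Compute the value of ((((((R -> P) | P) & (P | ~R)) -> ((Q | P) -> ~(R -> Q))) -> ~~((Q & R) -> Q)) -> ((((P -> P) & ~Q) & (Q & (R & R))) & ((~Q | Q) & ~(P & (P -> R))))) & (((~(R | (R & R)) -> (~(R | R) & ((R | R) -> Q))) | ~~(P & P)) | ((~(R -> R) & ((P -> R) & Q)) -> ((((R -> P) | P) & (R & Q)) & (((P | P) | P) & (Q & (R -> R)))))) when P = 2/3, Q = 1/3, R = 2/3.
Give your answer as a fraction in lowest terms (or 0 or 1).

R -> P = 2/3 -> 2/3 = 1
(R -> P) | P = 1 | 2/3 = 1
~R = ~2/3 = 1/3
P | ~R = 2/3 | 1/3 = 2/3
((R -> P) | P) & (P | ~R) = 1 & 2/3 = 2/3
Q | P = 1/3 | 2/3 = 2/3
R -> Q = 2/3 -> 1/3 = 2/3
~(R -> Q) = ~2/3 = 1/3
(Q | P) -> ~(R -> Q) = 2/3 -> 1/3 = 2/3
(((R -> P) | P) & (P | ~R)) -> ((Q | P) -> ~(R -> Q)) = 2/3 -> 2/3 = 1
Q & R = 1/3 & 2/3 = 1/3
(Q & R) -> Q = 1/3 -> 1/3 = 1
~((Q & R) -> Q) = ~1 = 0
~~((Q & R) -> Q) = ~0 = 1
((((R -> P) | P) & (P | ~R)) -> ((Q | P) -> ~(R -> Q))) -> ~~((Q & R) -> Q) = 1 -> 1 = 1
P -> P = 2/3 -> 2/3 = 1
~Q = ~1/3 = 2/3
(P -> P) & ~Q = 1 & 2/3 = 2/3
R & R = 2/3 & 2/3 = 2/3
Q & (R & R) = 1/3 & 2/3 = 1/3
((P -> P) & ~Q) & (Q & (R & R)) = 2/3 & 1/3 = 1/3
~Q = ~1/3 = 2/3
~Q | Q = 2/3 | 1/3 = 2/3
P -> R = 2/3 -> 2/3 = 1
P & (P -> R) = 2/3 & 1 = 2/3
~(P & (P -> R)) = ~2/3 = 1/3
(~Q | Q) & ~(P & (P -> R)) = 2/3 & 1/3 = 1/3
(((P -> P) & ~Q) & (Q & (R & R))) & ((~Q | Q) & ~(P & (P -> R))) = 1/3 & 1/3 = 1/3
(((((R -> P) | P) & (P | ~R)) -> ((Q | P) -> ~(R -> Q))) -> ~~((Q & R) -> Q)) -> ((((P -> P) & ~Q) & (Q & (R & R))) & ((~Q | Q) & ~(P & (P -> R)))) = 1 -> 1/3 = 1/3
R & R = 2/3 & 2/3 = 2/3
R | (R & R) = 2/3 | 2/3 = 2/3
~(R | (R & R)) = ~2/3 = 1/3
R | R = 2/3 | 2/3 = 2/3
~(R | R) = ~2/3 = 1/3
R | R = 2/3 | 2/3 = 2/3
(R | R) -> Q = 2/3 -> 1/3 = 2/3
~(R | R) & ((R | R) -> Q) = 1/3 & 2/3 = 1/3
~(R | (R & R)) -> (~(R | R) & ((R | R) -> Q)) = 1/3 -> 1/3 = 1
P & P = 2/3 & 2/3 = 2/3
~(P & P) = ~2/3 = 1/3
~~(P & P) = ~1/3 = 2/3
(~(R | (R & R)) -> (~(R | R) & ((R | R) -> Q))) | ~~(P & P) = 1 | 2/3 = 1
R -> R = 2/3 -> 2/3 = 1
~(R -> R) = ~1 = 0
P -> R = 2/3 -> 2/3 = 1
(P -> R) & Q = 1 & 1/3 = 1/3
~(R -> R) & ((P -> R) & Q) = 0 & 1/3 = 0
R -> P = 2/3 -> 2/3 = 1
(R -> P) | P = 1 | 2/3 = 1
R & Q = 2/3 & 1/3 = 1/3
((R -> P) | P) & (R & Q) = 1 & 1/3 = 1/3
P | P = 2/3 | 2/3 = 2/3
(P | P) | P = 2/3 | 2/3 = 2/3
R -> R = 2/3 -> 2/3 = 1
Q & (R -> R) = 1/3 & 1 = 1/3
((P | P) | P) & (Q & (R -> R)) = 2/3 & 1/3 = 1/3
(((R -> P) | P) & (R & Q)) & (((P | P) | P) & (Q & (R -> R))) = 1/3 & 1/3 = 1/3
(~(R -> R) & ((P -> R) & Q)) -> ((((R -> P) | P) & (R & Q)) & (((P | P) | P) & (Q & (R -> R)))) = 0 -> 1/3 = 1
((~(R | (R & R)) -> (~(R | R) & ((R | R) -> Q))) | ~~(P & P)) | ((~(R -> R) & ((P -> R) & Q)) -> ((((R -> P) | P) & (R & Q)) & (((P | P) | P) & (Q & (R -> R))))) = 1 | 1 = 1
((((((R -> P) | P) & (P | ~R)) -> ((Q | P) -> ~(R -> Q))) -> ~~((Q & R) -> Q)) -> ((((P -> P) & ~Q) & (Q & (R & R))) & ((~Q | Q) & ~(P & (P -> R))))) & (((~(R | (R & R)) -> (~(R | R) & ((R | R) -> Q))) | ~~(P & P)) | ((~(R -> R) & ((P -> R) & Q)) -> ((((R -> P) | P) & (R & Q)) & (((P | P) | P) & (Q & (R -> R)))))) = 1/3 & 1 = 1/3

1/3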